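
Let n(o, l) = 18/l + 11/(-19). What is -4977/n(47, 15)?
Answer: -472815/59 ≈ -8013.8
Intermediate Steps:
n(o, l) = -11/19 + 18/l (n(o, l) = 18/l + 11*(-1/19) = 18/l - 11/19 = -11/19 + 18/l)
-4977/n(47, 15) = -4977/(-11/19 + 18/15) = -4977/(-11/19 + 18*(1/15)) = -4977/(-11/19 + 6/5) = -4977/59/95 = -4977*95/59 = -472815/59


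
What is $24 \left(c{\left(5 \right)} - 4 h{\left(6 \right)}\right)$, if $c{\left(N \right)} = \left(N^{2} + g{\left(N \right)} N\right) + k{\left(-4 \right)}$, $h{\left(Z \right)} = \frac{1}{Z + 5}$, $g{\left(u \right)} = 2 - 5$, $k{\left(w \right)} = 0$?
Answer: $\frac{2544}{11} \approx 231.27$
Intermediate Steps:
$g{\left(u \right)} = -3$ ($g{\left(u \right)} = 2 - 5 = -3$)
$h{\left(Z \right)} = \frac{1}{5 + Z}$
$c{\left(N \right)} = N^{2} - 3 N$ ($c{\left(N \right)} = \left(N^{2} - 3 N\right) + 0 = N^{2} - 3 N$)
$24 \left(c{\left(5 \right)} - 4 h{\left(6 \right)}\right) = 24 \left(5 \left(-3 + 5\right) - \frac{4}{5 + 6}\right) = 24 \left(5 \cdot 2 - \frac{4}{11}\right) = 24 \left(10 - \frac{4}{11}\right) = 24 \cdot \frac{106}{11} = \frac{2544}{11}$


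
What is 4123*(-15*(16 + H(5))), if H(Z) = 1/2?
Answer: -2040885/2 ≈ -1.0204e+6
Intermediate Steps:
H(Z) = ½
4123*(-15*(16 + H(5))) = 4123*(-15*(16 + ½)) = 4123*(-15*33/2) = 4123*(-495/2) = -2040885/2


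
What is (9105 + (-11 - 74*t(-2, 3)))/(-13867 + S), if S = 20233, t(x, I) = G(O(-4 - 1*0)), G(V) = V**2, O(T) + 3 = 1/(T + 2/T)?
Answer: 337190/257823 ≈ 1.3078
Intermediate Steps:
O(T) = -3 + 1/(T + 2/T)
t(x, I) = 841/81 (t(x, I) = ((-6 + (-4 - 1*0) - 3*(-4 - 1*0)**2)/(2 + (-4 - 1*0)**2))**2 = ((-6 + (-4 + 0) - 3*(-4 + 0)**2)/(2 + (-4 + 0)**2))**2 = ((-6 - 4 - 3*(-4)**2)/(2 + (-4)**2))**2 = ((-6 - 4 - 3*16)/(2 + 16))**2 = ((-6 - 4 - 48)/18)**2 = ((1/18)*(-58))**2 = (-29/9)**2 = 841/81)
(9105 + (-11 - 74*t(-2, 3)))/(-13867 + S) = (9105 + (-11 - 74*841/81))/(-13867 + 20233) = (9105 + (-11 - 62234/81))/6366 = (9105 - 63125/81)*(1/6366) = (674380/81)*(1/6366) = 337190/257823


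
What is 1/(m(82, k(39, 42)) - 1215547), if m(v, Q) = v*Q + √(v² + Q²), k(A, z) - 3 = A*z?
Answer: -216197/233705174124 - √2699605/1168525870620 ≈ -9.2649e-7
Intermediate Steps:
k(A, z) = 3 + A*z
m(v, Q) = √(Q² + v²) + Q*v (m(v, Q) = Q*v + √(Q² + v²) = √(Q² + v²) + Q*v)
1/(m(82, k(39, 42)) - 1215547) = 1/((√((3 + 39*42)² + 82²) + (3 + 39*42)*82) - 1215547) = 1/((√((3 + 1638)² + 6724) + (3 + 1638)*82) - 1215547) = 1/((√(1641² + 6724) + 1641*82) - 1215547) = 1/((√(2692881 + 6724) + 134562) - 1215547) = 1/((√2699605 + 134562) - 1215547) = 1/((134562 + √2699605) - 1215547) = 1/(-1080985 + √2699605)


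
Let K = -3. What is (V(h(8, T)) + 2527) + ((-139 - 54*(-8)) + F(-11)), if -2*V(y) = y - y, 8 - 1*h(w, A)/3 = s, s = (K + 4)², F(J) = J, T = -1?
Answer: 2809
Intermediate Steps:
s = 1 (s = (-3 + 4)² = 1² = 1)
h(w, A) = 21 (h(w, A) = 24 - 3*1 = 24 - 3 = 21)
V(y) = 0 (V(y) = -(y - y)/2 = -½*0 = 0)
(V(h(8, T)) + 2527) + ((-139 - 54*(-8)) + F(-11)) = (0 + 2527) + ((-139 - 54*(-8)) - 11) = 2527 + ((-139 + 432) - 11) = 2527 + (293 - 11) = 2527 + 282 = 2809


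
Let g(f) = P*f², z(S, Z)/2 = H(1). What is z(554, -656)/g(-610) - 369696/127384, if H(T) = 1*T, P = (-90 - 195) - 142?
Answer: -3671236106123/1264976462050 ≈ -2.9022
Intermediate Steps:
P = -427 (P = -285 - 142 = -427)
H(T) = T
z(S, Z) = 2 (z(S, Z) = 2*1 = 2)
g(f) = -427*f²
z(554, -656)/g(-610) - 369696/127384 = 2/((-427*(-610)²)) - 369696/127384 = 2/((-427*372100)) - 369696*1/127384 = 2/(-158886700) - 46212/15923 = 2*(-1/158886700) - 46212/15923 = -1/79443350 - 46212/15923 = -3671236106123/1264976462050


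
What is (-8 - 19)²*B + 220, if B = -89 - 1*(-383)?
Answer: 214546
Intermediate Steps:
B = 294 (B = -89 + 383 = 294)
(-8 - 19)²*B + 220 = (-8 - 19)²*294 + 220 = (-27)²*294 + 220 = 729*294 + 220 = 214326 + 220 = 214546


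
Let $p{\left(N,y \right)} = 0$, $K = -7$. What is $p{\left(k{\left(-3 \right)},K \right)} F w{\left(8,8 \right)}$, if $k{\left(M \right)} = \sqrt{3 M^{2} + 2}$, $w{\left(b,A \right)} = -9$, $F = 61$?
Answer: $0$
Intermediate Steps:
$k{\left(M \right)} = \sqrt{2 + 3 M^{2}}$
$p{\left(k{\left(-3 \right)},K \right)} F w{\left(8,8 \right)} = 0 \cdot 61 \left(-9\right) = 0 \left(-9\right) = 0$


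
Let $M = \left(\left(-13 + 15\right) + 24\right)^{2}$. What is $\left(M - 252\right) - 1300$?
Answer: $-876$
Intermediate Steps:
$M = 676$ ($M = \left(2 + 24\right)^{2} = 26^{2} = 676$)
$\left(M - 252\right) - 1300 = \left(676 - 252\right) - 1300 = 424 - 1300 = -876$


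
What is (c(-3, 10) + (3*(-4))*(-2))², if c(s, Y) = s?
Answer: 441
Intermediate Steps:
(c(-3, 10) + (3*(-4))*(-2))² = (-3 + (3*(-4))*(-2))² = (-3 - 12*(-2))² = (-3 + 24)² = 21² = 441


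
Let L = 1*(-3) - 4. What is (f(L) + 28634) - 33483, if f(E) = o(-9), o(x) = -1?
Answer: -4850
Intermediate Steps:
L = -7 (L = -3 - 4 = -7)
f(E) = -1
(f(L) + 28634) - 33483 = (-1 + 28634) - 33483 = 28633 - 33483 = -4850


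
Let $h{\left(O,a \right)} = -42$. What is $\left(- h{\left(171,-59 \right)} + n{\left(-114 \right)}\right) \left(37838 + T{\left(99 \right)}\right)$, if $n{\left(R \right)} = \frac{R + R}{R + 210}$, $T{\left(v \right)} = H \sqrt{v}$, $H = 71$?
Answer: $\frac{5997323}{4} + \frac{67521 \sqrt{11}}{8} \approx 1.5273 \cdot 10^{6}$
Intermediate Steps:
$T{\left(v \right)} = 71 \sqrt{v}$
$n{\left(R \right)} = \frac{2 R}{210 + R}$
$\left(- h{\left(171,-59 \right)} + n{\left(-114 \right)}\right) \left(37838 + T{\left(99 \right)}\right) = \left(\left(-1\right) \left(-42\right) + 2 \left(-114\right) \frac{1}{210 - 114}\right) \left(37838 + 71 \sqrt{99}\right) = \left(42 + 2 \left(-114\right) \frac{1}{96}\right) \left(37838 + 71 \cdot 3 \sqrt{11}\right) = \left(42 + 2 \left(-114\right) \frac{1}{96}\right) \left(37838 + 213 \sqrt{11}\right) = \left(42 - \frac{19}{8}\right) \left(37838 + 213 \sqrt{11}\right) = \frac{317 \left(37838 + 213 \sqrt{11}\right)}{8} = \frac{5997323}{4} + \frac{67521 \sqrt{11}}{8}$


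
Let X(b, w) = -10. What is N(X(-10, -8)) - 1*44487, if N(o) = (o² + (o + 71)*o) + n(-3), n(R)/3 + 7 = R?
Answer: -45027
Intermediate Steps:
n(R) = -21 + 3*R
N(o) = -30 + o² + o*(71 + o) (N(o) = (o² + (o + 71)*o) + (-21 + 3*(-3)) = (o² + (71 + o)*o) + (-21 - 9) = (o² + o*(71 + o)) - 30 = -30 + o² + o*(71 + o))
N(X(-10, -8)) - 1*44487 = (-30 + 2*(-10)² + 71*(-10)) - 1*44487 = (-30 + 2*100 - 710) - 44487 = (-30 + 200 - 710) - 44487 = -540 - 44487 = -45027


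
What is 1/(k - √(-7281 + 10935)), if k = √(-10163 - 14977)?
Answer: -1/(3*√406 - 2*I*√6285) ≈ -0.0020993 - 0.0055066*I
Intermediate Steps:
k = 2*I*√6285 (k = √(-25140) = 2*I*√6285 ≈ 158.56*I)
1/(k - √(-7281 + 10935)) = 1/(2*I*√6285 - √(-7281 + 10935)) = 1/(2*I*√6285 - √3654) = 1/(2*I*√6285 - 3*√406) = 1/(-3*√406 + 2*I*√6285)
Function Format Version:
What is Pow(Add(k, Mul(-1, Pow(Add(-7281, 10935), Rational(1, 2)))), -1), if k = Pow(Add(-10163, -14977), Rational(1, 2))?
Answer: Mul(-1, Pow(Add(Mul(3, Pow(406, Rational(1, 2))), Mul(-2, I, Pow(6285, Rational(1, 2)))), -1)) ≈ Add(-0.0020993, Mul(-0.0055066, I))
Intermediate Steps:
k = Mul(2, I, Pow(6285, Rational(1, 2))) (k = Pow(-25140, Rational(1, 2)) = Mul(2, I, Pow(6285, Rational(1, 2))) ≈ Mul(158.56, I))
Pow(Add(k, Mul(-1, Pow(Add(-7281, 10935), Rational(1, 2)))), -1) = Pow(Add(Mul(2, I, Pow(6285, Rational(1, 2))), Mul(-1, Pow(Add(-7281, 10935), Rational(1, 2)))), -1) = Pow(Add(Mul(2, I, Pow(6285, Rational(1, 2))), Mul(-1, Pow(3654, Rational(1, 2)))), -1) = Pow(Add(Mul(2, I, Pow(6285, Rational(1, 2))), Mul(-1, Mul(3, Pow(406, Rational(1, 2))))), -1) = Pow(Add(Mul(2, I, Pow(6285, Rational(1, 2))), Mul(-3, Pow(406, Rational(1, 2)))), -1) = Pow(Add(Mul(-3, Pow(406, Rational(1, 2))), Mul(2, I, Pow(6285, Rational(1, 2)))), -1)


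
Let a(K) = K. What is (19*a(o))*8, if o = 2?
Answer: 304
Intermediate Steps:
(19*a(o))*8 = (19*2)*8 = 38*8 = 304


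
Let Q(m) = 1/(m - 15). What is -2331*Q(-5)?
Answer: 2331/20 ≈ 116.55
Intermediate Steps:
Q(m) = 1/(-15 + m)
-2331*Q(-5) = -2331/(-15 - 5) = -2331/(-20) = -2331*(-1/20) = 2331/20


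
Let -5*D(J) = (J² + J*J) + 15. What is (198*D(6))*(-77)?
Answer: 1326402/5 ≈ 2.6528e+5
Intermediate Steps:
D(J) = -3 - 2*J²/5 (D(J) = -((J² + J*J) + 15)/5 = -((J² + J²) + 15)/5 = -(2*J² + 15)/5 = -(15 + 2*J²)/5 = -3 - 2*J²/5)
(198*D(6))*(-77) = (198*(-3 - ⅖*6²))*(-77) = (198*(-3 - ⅖*36))*(-77) = (198*(-3 - 72/5))*(-77) = (198*(-87/5))*(-77) = -17226/5*(-77) = 1326402/5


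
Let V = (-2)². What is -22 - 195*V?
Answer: -802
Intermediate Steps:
V = 4
-22 - 195*V = -22 - 195*4 = -22 - 780 = -802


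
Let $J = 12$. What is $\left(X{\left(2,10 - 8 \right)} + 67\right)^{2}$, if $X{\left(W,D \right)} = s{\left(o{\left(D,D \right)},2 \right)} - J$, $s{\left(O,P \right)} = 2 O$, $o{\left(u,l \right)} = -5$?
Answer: $2025$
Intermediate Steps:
$X{\left(W,D \right)} = -22$ ($X{\left(W,D \right)} = 2 \left(-5\right) - 12 = -10 - 12 = -22$)
$\left(X{\left(2,10 - 8 \right)} + 67\right)^{2} = \left(-22 + 67\right)^{2} = 45^{2} = 2025$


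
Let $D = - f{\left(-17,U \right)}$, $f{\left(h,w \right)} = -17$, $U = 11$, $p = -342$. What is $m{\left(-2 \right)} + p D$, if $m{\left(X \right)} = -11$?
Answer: $-5825$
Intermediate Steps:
$D = 17$ ($D = \left(-1\right) \left(-17\right) = 17$)
$m{\left(-2 \right)} + p D = -11 - 5814 = -5825$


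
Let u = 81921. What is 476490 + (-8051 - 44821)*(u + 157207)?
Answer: -12642699126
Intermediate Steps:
476490 + (-8051 - 44821)*(u + 157207) = 476490 + (-8051 - 44821)*(81921 + 157207) = 476490 - 52872*239128 = 476490 - 12643175616 = -12642699126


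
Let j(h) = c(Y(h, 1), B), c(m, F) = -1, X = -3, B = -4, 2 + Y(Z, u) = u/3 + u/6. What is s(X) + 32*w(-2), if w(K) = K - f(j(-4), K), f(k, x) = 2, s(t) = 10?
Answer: -118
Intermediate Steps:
Y(Z, u) = -2 + u/2 (Y(Z, u) = -2 + (u/3 + u/6) = -2 + u/2)
j(h) = -1
w(K) = -2 + K (w(K) = K - 1*2 = K - 2 = -2 + K)
s(X) + 32*w(-2) = 10 + 32*(-2 - 2) = 10 + 32*(-4) = 10 - 128 = -118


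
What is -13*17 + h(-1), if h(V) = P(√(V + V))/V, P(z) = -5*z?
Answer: -221 + 5*I*√2 ≈ -221.0 + 7.0711*I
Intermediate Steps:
h(V) = -5*√2/√V (h(V) = (-5*√(V + V))/V = (-5*√2*√V)/V = -5*√2/√V)
-13*17 + h(-1) = -13*17 - 5*√2/√(-1) = -221 - 5*√2*(-I) = -221 + 5*I*√2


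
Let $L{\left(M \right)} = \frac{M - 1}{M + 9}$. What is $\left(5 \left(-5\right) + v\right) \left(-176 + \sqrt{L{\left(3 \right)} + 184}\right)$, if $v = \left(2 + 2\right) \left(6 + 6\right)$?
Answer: $-4048 + \frac{23 \sqrt{6630}}{6} \approx -3735.9$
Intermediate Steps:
$L{\left(M \right)} = \frac{-1 + M}{9 + M}$
$v = 48$ ($v = 4 \cdot 12 = 48$)
$\left(5 \left(-5\right) + v\right) \left(-176 + \sqrt{L{\left(3 \right)} + 184}\right) = \left(5 \left(-5\right) + 48\right) \left(-176 + \sqrt{\frac{-1 + 3}{9 + 3} + 184}\right) = \left(-25 + 48\right) \left(-176 + \sqrt{\frac{1}{12} \cdot 2 + 184}\right) = 23 \left(-176 + \sqrt{\frac{1}{12} \cdot 2 + 184}\right) = 23 \left(-176 + \sqrt{\frac{1}{6} + 184}\right) = 23 \left(-176 + \sqrt{\frac{1105}{6}}\right) = 23 \left(-176 + \frac{\sqrt{6630}}{6}\right) = -4048 + \frac{23 \sqrt{6630}}{6}$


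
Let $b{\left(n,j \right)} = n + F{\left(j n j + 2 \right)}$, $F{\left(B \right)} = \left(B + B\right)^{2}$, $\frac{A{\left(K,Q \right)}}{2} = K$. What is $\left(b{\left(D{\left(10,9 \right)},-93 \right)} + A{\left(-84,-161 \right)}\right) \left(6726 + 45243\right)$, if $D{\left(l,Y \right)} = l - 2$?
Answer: $995270707578096$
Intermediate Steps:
$A{\left(K,Q \right)} = 2 K$
$F{\left(B \right)} = 4 B^{2}$ ($F{\left(B \right)} = \left(2 B\right)^{2} = 4 B^{2}$)
$D{\left(l,Y \right)} = -2 + l$
$b{\left(n,j \right)} = n + 4 \left(2 + n j^{2}\right)^{2}$ ($b{\left(n,j \right)} = n + 4 \left(j n j + 2\right)^{2} = n + 4 \left(n j^{2} + 2\right)^{2} = n + 4 \left(2 + n j^{2}\right)^{2}$)
$\left(b{\left(D{\left(10,9 \right)},-93 \right)} + A{\left(-84,-161 \right)}\right) \left(6726 + 45243\right) = \left(\left(\left(-2 + 10\right) + 4 \left(2 + \left(-2 + 10\right) \left(-93\right)^{2}\right)^{2}\right) + 2 \left(-84\right)\right) \left(6726 + 45243\right) = \left(\left(8 + 4 \left(2 + 8 \cdot 8649\right)^{2}\right) - 168\right) 51969 = \left(\left(8 + 4 \left(2 + 69192\right)^{2}\right) - 168\right) 51969 = \left(\left(8 + 4 \cdot 69194^{2}\right) - 168\right) 51969 = \left(\left(8 + 4 \cdot 4787809636\right) - 168\right) 51969 = \left(\left(8 + 19151238544\right) - 168\right) 51969 = \left(19151238552 - 168\right) 51969 = 19151238384 \cdot 51969 = 995270707578096$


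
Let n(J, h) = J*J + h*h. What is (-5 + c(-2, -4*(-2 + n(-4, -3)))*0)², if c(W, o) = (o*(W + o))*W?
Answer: 25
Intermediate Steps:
n(J, h) = J² + h²
c(W, o) = W*o*(W + o)
(-5 + c(-2, -4*(-2 + n(-4, -3)))*0)² = (-5 - 2*(-4*(-2 + ((-4)² + (-3)²)))*(-2 - 4*(-2 + ((-4)² + (-3)²)))*0)² = (-5 - 2*(-4*(-2 + (16 + 9)))*(-2 - 4*(-2 + (16 + 9)))*0)² = (-5 - 2*(-4*(-2 + 25))*(-2 - 4*(-2 + 25))*0)² = (-5 - 2*(-4*23)*(-2 - 4*23)*0)² = (-5 - 2*(-92)*(-2 - 92)*0)² = (-5 - 2*(-92)*(-94)*0)² = (-5 - 17296*0)² = (-5 + 0)² = (-5)² = 25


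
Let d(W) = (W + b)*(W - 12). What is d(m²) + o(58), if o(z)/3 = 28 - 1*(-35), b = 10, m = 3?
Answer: 132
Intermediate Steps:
d(W) = (-12 + W)*(10 + W) (d(W) = (W + 10)*(W - 12) = (10 + W)*(-12 + W) = (-12 + W)*(10 + W))
o(z) = 189 (o(z) = 3*(28 - 1*(-35)) = 3*(28 + 35) = 3*63 = 189)
d(m²) + o(58) = (-120 + (3²)² - 2*3²) + 189 = (-120 + 9² - 2*9) + 189 = (-120 + 81 - 18) + 189 = -57 + 189 = 132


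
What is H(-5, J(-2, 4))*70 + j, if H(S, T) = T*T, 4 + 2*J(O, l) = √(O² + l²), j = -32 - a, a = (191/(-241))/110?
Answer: 15853171/26510 - 280*√5 ≈ -28.092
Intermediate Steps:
a = -191/26510 (a = (191*(-1/241))*(1/110) = -191/241*1/110 = -191/26510 ≈ -0.0072048)
j = -848129/26510 (j = -32 - 1*(-191/26510) = -32 + 191/26510 = -848129/26510 ≈ -31.993)
J(O, l) = -2 + √(O² + l²)/2
H(S, T) = T²
H(-5, J(-2, 4))*70 + j = (-2 + √((-2)² + 4²)/2)²*70 - 848129/26510 = (-2 + √(4 + 16)/2)²*70 - 848129/26510 = (-2 + √20/2)²*70 - 848129/26510 = (-2 + (2*√5)/2)²*70 - 848129/26510 = (-2 + √5)²*70 - 848129/26510 = 70*(-2 + √5)² - 848129/26510 = -848129/26510 + 70*(-2 + √5)²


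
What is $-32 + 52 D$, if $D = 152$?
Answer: $7872$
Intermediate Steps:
$-32 + 52 D = -32 + 52 \cdot 152 = -32 + 7904 = 7872$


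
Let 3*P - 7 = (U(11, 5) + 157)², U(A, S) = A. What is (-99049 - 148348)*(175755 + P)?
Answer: -137428043912/3 ≈ -4.5809e+10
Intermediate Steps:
P = 28231/3 (P = 7/3 + (11 + 157)²/3 = 7/3 + (⅓)*168² = 7/3 + (⅓)*28224 = 7/3 + 9408 = 28231/3 ≈ 9410.3)
(-99049 - 148348)*(175755 + P) = (-99049 - 148348)*(175755 + 28231/3) = -247397*555496/3 = -137428043912/3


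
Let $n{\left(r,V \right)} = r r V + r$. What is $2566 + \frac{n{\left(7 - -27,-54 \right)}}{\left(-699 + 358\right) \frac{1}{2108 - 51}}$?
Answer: $\frac{11746476}{31} \approx 3.7892 \cdot 10^{5}$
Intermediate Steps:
$n{\left(r,V \right)} = r + V r^{2}$ ($n{\left(r,V \right)} = r^{2} V + r = V r^{2} + r = r + V r^{2}$)
$2566 + \frac{n{\left(7 - -27,-54 \right)}}{\left(-699 + 358\right) \frac{1}{2108 - 51}} = 2566 + \frac{\left(7 - -27\right) \left(1 - 54 \left(7 - -27\right)\right)}{\left(-699 + 358\right) \frac{1}{2108 - 51}} = 2566 + \frac{\left(7 + 27\right) \left(1 - 54 \left(7 + 27\right)\right)}{\left(-341\right) \frac{1}{2057}} = 2566 + \frac{34 \left(1 - 1836\right)}{\left(-341\right) \frac{1}{2057}} = 2566 + \frac{34 \left(1 - 1836\right)}{- \frac{31}{187}} = 2566 + 34 \left(-1835\right) \left(- \frac{187}{31}\right) = 2566 - - \frac{11666930}{31} = 2566 + \frac{11666930}{31} = \frac{11746476}{31}$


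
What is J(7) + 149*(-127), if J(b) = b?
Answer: -18916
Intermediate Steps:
J(7) + 149*(-127) = 7 + 149*(-127) = 7 - 18923 = -18916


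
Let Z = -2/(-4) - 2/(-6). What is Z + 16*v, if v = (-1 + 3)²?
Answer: 389/6 ≈ 64.833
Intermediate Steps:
Z = ⅚ (Z = -2*(-¼) - 2*(-⅙) = ½ + ⅓ = ⅚ ≈ 0.83333)
v = 4 (v = 2² = 4)
Z + 16*v = ⅚ + 16*4 = ⅚ + 64 = 389/6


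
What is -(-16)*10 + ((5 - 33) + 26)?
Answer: 158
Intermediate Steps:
-(-16)*10 + ((5 - 33) + 26) = -16*(-10) + (-28 + 26) = 160 - 2 = 158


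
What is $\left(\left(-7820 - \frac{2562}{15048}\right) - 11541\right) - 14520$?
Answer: $- \frac{84973975}{2508} \approx -33881.0$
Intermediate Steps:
$\left(\left(-7820 - \frac{2562}{15048}\right) - 11541\right) - 14520 = \left(\left(-7820 - \frac{427}{2508}\right) - 11541\right) - 14520 = \left(- \frac{19612987}{2508} - 11541\right) - 14520 = - \frac{48557815}{2508} - 14520 = - \frac{84973975}{2508}$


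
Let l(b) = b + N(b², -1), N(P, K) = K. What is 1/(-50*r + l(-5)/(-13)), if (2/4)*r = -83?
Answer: 13/107906 ≈ 0.00012048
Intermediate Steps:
r = -166 (r = 2*(-83) = -166)
l(b) = -1 + b (l(b) = b - 1 = -1 + b)
1/(-50*r + l(-5)/(-13)) = 1/(-50*(-166) + (-1 - 5)/(-13)) = 1/(8300 - 6*(-1/13)) = 1/(8300 + 6/13) = 1/(107906/13) = 13/107906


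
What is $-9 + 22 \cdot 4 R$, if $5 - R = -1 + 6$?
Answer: $-9$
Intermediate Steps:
$R = 0$ ($R = 5 - \left(-1 + 6\right) = 5 - 5 = 0$)
$-9 + 22 \cdot 4 R = -9 + 22 \cdot 4 \cdot 0 = -9 + 88 \cdot 0 = -9 + 0 = -9$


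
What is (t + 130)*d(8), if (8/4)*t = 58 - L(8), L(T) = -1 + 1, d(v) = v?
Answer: 1272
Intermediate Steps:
L(T) = 0
t = 29 (t = (58 - 1*0)/2 = (58 + 0)/2 = (1/2)*58 = 29)
(t + 130)*d(8) = (29 + 130)*8 = 159*8 = 1272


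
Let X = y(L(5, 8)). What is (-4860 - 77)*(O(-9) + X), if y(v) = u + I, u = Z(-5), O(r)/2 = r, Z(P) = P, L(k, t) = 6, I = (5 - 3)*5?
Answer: 64181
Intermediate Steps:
I = 10 (I = 2*5 = 10)
O(r) = 2*r
u = -5
y(v) = 5 (y(v) = -5 + 10 = 5)
X = 5
(-4860 - 77)*(O(-9) + X) = (-4860 - 77)*(2*(-9) + 5) = -4937*(-18 + 5) = -4937*(-13) = 64181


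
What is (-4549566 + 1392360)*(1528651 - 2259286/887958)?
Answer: -714252411446371772/147993 ≈ -4.8263e+12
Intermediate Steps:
(-4549566 + 1392360)*(1528651 - 2259286/887958) = -3157206*(1528651 - 2259286*1/887958) = -3157206*(1528651 - 1129643/443979) = -3157206*678687812686/443979 = -714252411446371772/147993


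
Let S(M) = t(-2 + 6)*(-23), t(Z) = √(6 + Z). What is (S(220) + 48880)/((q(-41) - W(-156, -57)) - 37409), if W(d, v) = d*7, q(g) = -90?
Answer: -48880/36407 + 23*√10/36407 ≈ -1.3406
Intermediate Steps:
W(d, v) = 7*d
S(M) = -23*√10 (S(M) = √(6 + (-2 + 6))*(-23) = √(6 + 4)*(-23) = √10*(-23) = -23*√10)
(S(220) + 48880)/((q(-41) - W(-156, -57)) - 37409) = (-23*√10 + 48880)/((-90 - 7*(-156)) - 37409) = (48880 - 23*√10)/((-90 - 1*(-1092)) - 37409) = (48880 - 23*√10)/((-90 + 1092) - 37409) = (48880 - 23*√10)/(1002 - 37409) = (48880 - 23*√10)/(-36407) = (48880 - 23*√10)*(-1/36407) = -48880/36407 + 23*√10/36407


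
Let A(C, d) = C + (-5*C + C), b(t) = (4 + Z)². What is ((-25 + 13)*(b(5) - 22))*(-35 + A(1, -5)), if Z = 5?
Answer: 26904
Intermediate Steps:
b(t) = 81 (b(t) = (4 + 5)² = 9² = 81)
A(C, d) = -3*C (A(C, d) = C - 4*C = -3*C)
((-25 + 13)*(b(5) - 22))*(-35 + A(1, -5)) = ((-25 + 13)*(81 - 22))*(-35 - 3*1) = (-12*59)*(-35 - 3) = -708*(-38) = 26904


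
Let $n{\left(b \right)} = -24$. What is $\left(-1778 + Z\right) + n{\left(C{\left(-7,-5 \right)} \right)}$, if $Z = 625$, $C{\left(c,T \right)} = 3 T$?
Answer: $-1177$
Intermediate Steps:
$\left(-1778 + Z\right) + n{\left(C{\left(-7,-5 \right)} \right)} = \left(-1778 + 625\right) - 24 = -1153 - 24 = -1177$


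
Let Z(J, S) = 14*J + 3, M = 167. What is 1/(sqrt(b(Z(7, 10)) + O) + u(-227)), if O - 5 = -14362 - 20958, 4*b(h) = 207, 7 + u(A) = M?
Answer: 640/243453 - 2*I*sqrt(141053)/243453 ≈ 0.0026288 - 0.0030854*I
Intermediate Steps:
u(A) = 160 (u(A) = -7 + 167 = 160)
Z(J, S) = 3 + 14*J
b(h) = 207/4 (b(h) = (1/4)*207 = 207/4)
O = -35315 (O = 5 + (-14362 - 20958) = 5 - 35320 = -35315)
1/(sqrt(b(Z(7, 10)) + O) + u(-227)) = 1/(sqrt(207/4 - 35315) + 160) = 1/(sqrt(-141053/4) + 160) = 1/(I*sqrt(141053)/2 + 160) = 1/(160 + I*sqrt(141053)/2)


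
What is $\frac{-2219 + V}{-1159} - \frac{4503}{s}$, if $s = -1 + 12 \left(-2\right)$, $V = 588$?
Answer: $\frac{5259752}{28975} \approx 181.53$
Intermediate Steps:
$s = -25$ ($s = -1 - 24 = -25$)
$\frac{-2219 + V}{-1159} - \frac{4503}{s} = \frac{-2219 + 588}{-1159} - \frac{4503}{-25} = \left(-1631\right) \left(- \frac{1}{1159}\right) - - \frac{4503}{25} = \frac{1631}{1159} + \frac{4503}{25} = \frac{5259752}{28975}$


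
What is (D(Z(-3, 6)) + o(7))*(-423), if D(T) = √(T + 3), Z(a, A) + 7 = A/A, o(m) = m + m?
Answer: -5922 - 423*I*√3 ≈ -5922.0 - 732.66*I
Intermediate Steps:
o(m) = 2*m
Z(a, A) = -6 (Z(a, A) = -7 + A/A = -7 + 1 = -6)
D(T) = √(3 + T)
(D(Z(-3, 6)) + o(7))*(-423) = (√(3 - 6) + 2*7)*(-423) = (√(-3) + 14)*(-423) = (I*√3 + 14)*(-423) = (14 + I*√3)*(-423) = -5922 - 423*I*√3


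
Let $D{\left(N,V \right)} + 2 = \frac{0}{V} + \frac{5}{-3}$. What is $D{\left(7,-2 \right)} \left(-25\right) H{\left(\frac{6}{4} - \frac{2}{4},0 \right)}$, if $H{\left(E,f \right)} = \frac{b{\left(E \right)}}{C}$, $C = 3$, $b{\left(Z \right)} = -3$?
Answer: $- \frac{275}{3} \approx -91.667$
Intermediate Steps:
$H{\left(E,f \right)} = -1$ ($H{\left(E,f \right)} = - \frac{3}{3} = \left(-3\right) \frac{1}{3} = -1$)
$D{\left(N,V \right)} = - \frac{11}{3}$ ($D{\left(N,V \right)} = -2 + \left(\frac{0}{V} + \frac{5}{-3}\right) = -2 + \left(0 + 5 \left(- \frac{1}{3}\right)\right) = -2 + \left(0 - \frac{5}{3}\right) = -2 - \frac{5}{3} = - \frac{11}{3}$)
$D{\left(7,-2 \right)} \left(-25\right) H{\left(\frac{6}{4} - \frac{2}{4},0 \right)} = \left(- \frac{11}{3}\right) \left(-25\right) \left(-1\right) = \frac{275}{3} \left(-1\right) = - \frac{275}{3}$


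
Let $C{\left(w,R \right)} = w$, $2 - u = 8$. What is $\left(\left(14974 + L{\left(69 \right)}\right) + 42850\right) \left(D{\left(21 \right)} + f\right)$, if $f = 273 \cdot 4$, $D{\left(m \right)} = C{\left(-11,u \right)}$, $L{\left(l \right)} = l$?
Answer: $62582333$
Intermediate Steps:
$u = -6$ ($u = 2 - 8 = -6$)
$D{\left(m \right)} = -11$
$f = 1092$
$\left(\left(14974 + L{\left(69 \right)}\right) + 42850\right) \left(D{\left(21 \right)} + f\right) = \left(\left(14974 + 69\right) + 42850\right) \left(-11 + 1092\right) = \left(15043 + 42850\right) 1081 = 57893 \cdot 1081 = 62582333$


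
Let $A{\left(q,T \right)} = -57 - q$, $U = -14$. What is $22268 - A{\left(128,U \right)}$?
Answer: $22453$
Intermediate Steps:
$22268 - A{\left(128,U \right)} = 22268 - \left(-57 - 128\right) = 22268 - -185 = 22268 + 185 = 22453$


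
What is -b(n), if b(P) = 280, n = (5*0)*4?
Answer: -280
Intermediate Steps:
n = 0 (n = 0*4 = 0)
-b(n) = -1*280 = -280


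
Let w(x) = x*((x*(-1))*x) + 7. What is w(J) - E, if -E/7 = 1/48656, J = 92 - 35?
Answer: -9010410009/48656 ≈ -1.8519e+5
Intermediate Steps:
J = 57
E = -7/48656 ≈ -0.00014387
w(x) = 7 - x**3 (w(x) = x*((-x)*x) + 7 = x*(-x**2) + 7 = -x**3 + 7 = 7 - x**3)
w(J) - E = (7 - 1*57**3) - 1*(-7/48656) = (7 - 1*185193) + 7/48656 = (7 - 185193) + 7/48656 = -185186 + 7/48656 = -9010410009/48656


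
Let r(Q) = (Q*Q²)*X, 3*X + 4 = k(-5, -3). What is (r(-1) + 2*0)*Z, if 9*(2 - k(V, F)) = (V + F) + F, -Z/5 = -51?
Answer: 595/9 ≈ 66.111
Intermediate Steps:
Z = 255 (Z = -5*(-51) = 255)
k(V, F) = 2 - 2*F/9 - V/9 (k(V, F) = 2 - ((V + F) + F)/9 = 2 - ((F + V) + F)/9 = 2 - (V + 2*F)/9 = 2 + (-2*F/9 - V/9) = 2 - 2*F/9 - V/9)
X = -7/27 (X = -4/3 + (2 - 2/9*(-3) - ⅑*(-5))/3 = -4/3 + (2 + ⅔ + 5/9)/3 = -4/3 + (⅓)*(29/9) = -4/3 + 29/27 = -7/27 ≈ -0.25926)
r(Q) = -7*Q³/27 (r(Q) = (Q*Q²)*(-7/27) = Q³*(-7/27) = -7*Q³/27)
(r(-1) + 2*0)*Z = (-7/27*(-1)³ + 2*0)*255 = (-7/27*(-1) + 0)*255 = (7/27 + 0)*255 = (7/27)*255 = 595/9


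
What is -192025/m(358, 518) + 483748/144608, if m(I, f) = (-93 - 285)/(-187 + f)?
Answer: 1148938387993/6832728 ≈ 1.6815e+5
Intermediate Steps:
m(I, f) = -378/(-187 + f)
-192025/m(358, 518) + 483748/144608 = -192025/((-378/(-187 + 518))) + 483748/144608 = -192025/((-378/331)) + 483748*(1/144608) = -192025/((-378*1/331)) + 120937/36152 = -192025/(-378/331) + 120937/36152 = -192025*(-331/378) + 120937/36152 = 63560275/378 + 120937/36152 = 1148938387993/6832728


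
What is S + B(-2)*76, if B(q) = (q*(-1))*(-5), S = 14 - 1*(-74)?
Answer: -672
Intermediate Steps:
S = 88 (S = 14 + 74 = 88)
B(q) = 5*q (B(q) = -q*(-5) = 5*q)
S + B(-2)*76 = 88 + (5*(-2))*76 = 88 - 10*76 = 88 - 760 = -672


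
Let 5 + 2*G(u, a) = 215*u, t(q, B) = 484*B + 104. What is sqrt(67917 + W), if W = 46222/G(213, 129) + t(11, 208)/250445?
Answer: sqrt(528534438299325842015)/88214435 ≈ 260.61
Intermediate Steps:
t(q, B) = 104 + 484*B
G(u, a) = -5/2 + 215*u/2 (G(u, a) = -5/2 + (215*u)/2 = -5/2 + 215*u/2)
W = 213589774/88214435 (W = 46222/(-5/2 + (215/2)*213) + (104 + 484*208)/250445 = 46222/(-5/2 + 45795/2) + (104 + 100672)*(1/250445) = 46222/22895 + 100776*(1/250445) = 46222*(1/22895) + 7752/19265 = 46222/22895 + 7752/19265 = 213589774/88214435 ≈ 2.4213)
sqrt(67917 + W) = sqrt(67917 + 213589774/88214435) = sqrt(5991473371669/88214435) = sqrt(528534438299325842015)/88214435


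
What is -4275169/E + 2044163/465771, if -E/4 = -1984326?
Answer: 1581543712917/410774002376 ≈ 3.8502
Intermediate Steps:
E = 7937304 (E = -4*(-1984326) = 7937304)
-4275169/E + 2044163/465771 = -4275169/7937304 + 2044163/465771 = 1581543712917/410774002376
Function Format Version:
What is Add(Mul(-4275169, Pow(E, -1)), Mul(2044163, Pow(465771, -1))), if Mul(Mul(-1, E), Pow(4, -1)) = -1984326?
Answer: Rational(1581543712917, 410774002376) ≈ 3.8502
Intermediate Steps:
E = 7937304 (E = Mul(-4, -1984326) = 7937304)
Add(Mul(-4275169, Pow(E, -1)), Mul(2044163, Pow(465771, -1))) = Add(Mul(-4275169, Pow(7937304, -1)), Mul(2044163, Pow(465771, -1))) = Add(Mul(-4275169, Rational(1, 7937304)), Mul(2044163, Rational(1, 465771))) = Add(Rational(-4275169, 7937304), Rational(2044163, 465771)) = Rational(1581543712917, 410774002376)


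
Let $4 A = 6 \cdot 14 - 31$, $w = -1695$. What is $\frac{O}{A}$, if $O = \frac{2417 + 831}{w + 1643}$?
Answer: $- \frac{3248}{689} \approx -4.7141$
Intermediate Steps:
$A = \frac{53}{4}$ ($A = \frac{6 \cdot 14 - 31}{4} = \frac{84 - 31}{4} = \frac{1}{4} \cdot 53 = \frac{53}{4} \approx 13.25$)
$O = - \frac{812}{13}$ ($O = \frac{2417 + 831}{-1695 + 1643} = \frac{3248}{-52} = 3248 \left(- \frac{1}{52}\right) = - \frac{812}{13} \approx -62.462$)
$\frac{O}{A} = - \frac{812}{13 \cdot \frac{53}{4}} = \left(- \frac{812}{13}\right) \frac{4}{53} = - \frac{3248}{689}$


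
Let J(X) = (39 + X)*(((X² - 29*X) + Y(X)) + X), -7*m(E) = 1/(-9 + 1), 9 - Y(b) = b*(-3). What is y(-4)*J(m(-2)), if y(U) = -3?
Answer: -175837875/175616 ≈ -1001.3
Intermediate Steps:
Y(b) = 9 + 3*b (Y(b) = 9 - b*(-3) = 9 - (-3)*b = 9 + 3*b)
m(E) = 1/56 (m(E) = -1/(7*(-9 + 1)) = -⅐/(-8) = -⅐*(-⅛) = 1/56)
J(X) = (39 + X)*(9 + X² - 25*X) (J(X) = (39 + X)*(((X² - 29*X) + (9 + 3*X)) + X) = (39 + X)*((9 + X² - 26*X) + X) = (39 + X)*(9 + X² - 25*X))
y(-4)*J(m(-2)) = -3*(351 + (1/56)³ - 966*1/56 + 14*(1/56)²) = -3*(351 + 1/175616 - 69/4 + 14*(1/3136)) = -3*(351 + 1/175616 - 69/4 + 1/224) = -3*58612625/175616 = -175837875/175616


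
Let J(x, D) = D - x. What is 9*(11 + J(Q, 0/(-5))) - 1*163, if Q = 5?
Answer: -109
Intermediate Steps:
9*(11 + J(Q, 0/(-5))) - 1*163 = 9*(11 + (0/(-5) - 1*5)) - 1*163 = 9*(11 + (0*(-1/5) - 5)) - 163 = 9*(11 + (0 - 5)) - 163 = 9*(11 - 5) - 163 = 9*6 - 163 = 54 - 163 = -109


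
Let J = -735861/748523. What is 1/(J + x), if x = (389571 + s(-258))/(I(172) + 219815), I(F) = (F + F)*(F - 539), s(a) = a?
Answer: 23345683847/74185809504 ≈ 0.31469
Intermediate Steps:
J = -735861/748523 (J = -735861*1/748523 = -735861/748523 ≈ -0.98308)
I(F) = 2*F*(-539 + F) (I(F) = (2*F)*(-539 + F) = 2*F*(-539 + F))
x = 129771/31189 (x = (389571 - 258)/(2*172*(-539 + 172) + 219815) = 389313/(2*172*(-367) + 219815) = 389313/(-126248 + 219815) = 389313/93567 = 389313*(1/93567) = 129771/31189 ≈ 4.1608)
1/(J + x) = 1/(-735861/748523 + 129771/31189) = 1/(74185809504/23345683847) = 23345683847/74185809504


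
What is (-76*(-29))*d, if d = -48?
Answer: -105792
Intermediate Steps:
(-76*(-29))*d = -76*(-29)*(-48) = 2204*(-48) = -105792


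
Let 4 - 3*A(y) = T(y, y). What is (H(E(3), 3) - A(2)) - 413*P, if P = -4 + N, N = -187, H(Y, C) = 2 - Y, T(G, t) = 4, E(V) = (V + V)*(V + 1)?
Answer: 78861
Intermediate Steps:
E(V) = 2*V*(1 + V) (E(V) = (2*V)*(1 + V) = 2*V*(1 + V))
A(y) = 0 (A(y) = 4/3 - 1/3*4 = 4/3 - 4/3 = 0)
P = -191 (P = -4 - 187 = -191)
(H(E(3), 3) - A(2)) - 413*P = ((2 - 2*3*(1 + 3)) - 1*0) - 413*(-191) = ((2 - 2*3*4) + 0) + 78883 = ((2 - 1*24) + 0) + 78883 = ((2 - 24) + 0) + 78883 = (-22 + 0) + 78883 = -22 + 78883 = 78861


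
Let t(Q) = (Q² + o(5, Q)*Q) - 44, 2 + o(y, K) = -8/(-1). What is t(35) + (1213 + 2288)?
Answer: 4892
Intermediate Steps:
o(y, K) = 6 (o(y, K) = -2 - 8/(-1) = -2 - 8*(-1) = -2 + 8 = 6)
t(Q) = -44 + Q² + 6*Q (t(Q) = (Q² + 6*Q) - 44 = -44 + Q² + 6*Q)
t(35) + (1213 + 2288) = (-44 + 35² + 6*35) + (1213 + 2288) = (-44 + 1225 + 210) + 3501 = 1391 + 3501 = 4892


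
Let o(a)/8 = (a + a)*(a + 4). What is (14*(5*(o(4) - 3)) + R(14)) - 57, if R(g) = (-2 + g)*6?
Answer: 35645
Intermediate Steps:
o(a) = 16*a*(4 + a) (o(a) = 8*((a + a)*(a + 4)) = 8*((2*a)*(4 + a)) = 8*(2*a*(4 + a)) = 16*a*(4 + a))
R(g) = -12 + 6*g
(14*(5*(o(4) - 3)) + R(14)) - 57 = (14*(5*(16*4*(4 + 4) - 3)) + (-12 + 6*14)) - 57 = (14*(5*(16*4*8 - 3)) + (-12 + 84)) - 57 = (14*(5*(512 - 3)) + 72) - 57 = (14*(5*509) + 72) - 57 = (14*2545 + 72) - 57 = (35630 + 72) - 57 = 35702 - 57 = 35645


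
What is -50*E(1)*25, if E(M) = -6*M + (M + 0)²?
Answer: 6250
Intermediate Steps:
E(M) = M² - 6*M (E(M) = -6*M + M² = M² - 6*M)
-50*E(1)*25 = -50*(-6 + 1)*25 = -50*(-5)*25 = 250*25 = 6250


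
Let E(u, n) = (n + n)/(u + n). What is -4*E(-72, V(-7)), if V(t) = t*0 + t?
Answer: -56/79 ≈ -0.70886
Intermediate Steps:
V(t) = t (V(t) = 0 + t = t)
E(u, n) = 2*n/(n + u) (E(u, n) = (2*n)/(n + u) = 2*n/(n + u))
-4*E(-72, V(-7)) = -8*(-7)/(-7 - 72) = -8*(-7)/(-79) = -8*(-7)*(-1)/79 = -4*14/79 = -56/79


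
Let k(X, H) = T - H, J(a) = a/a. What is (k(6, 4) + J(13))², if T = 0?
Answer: 9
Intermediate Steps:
J(a) = 1
k(X, H) = -H (k(X, H) = 0 - H = -H)
(k(6, 4) + J(13))² = (-1*4 + 1)² = (-4 + 1)² = (-3)² = 9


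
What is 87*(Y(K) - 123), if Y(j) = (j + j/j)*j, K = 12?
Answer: 2871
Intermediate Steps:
Y(j) = j*(1 + j) (Y(j) = (j + 1)*j = (1 + j)*j = j*(1 + j))
87*(Y(K) - 123) = 87*(12*(1 + 12) - 123) = 87*(12*13 - 123) = 87*(156 - 123) = 87*33 = 2871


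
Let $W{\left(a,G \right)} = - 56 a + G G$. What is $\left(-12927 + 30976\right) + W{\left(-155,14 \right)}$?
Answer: $26925$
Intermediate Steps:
$W{\left(a,G \right)} = G^{2} - 56 a$ ($W{\left(a,G \right)} = - 56 a + G^{2} = G^{2} - 56 a$)
$\left(-12927 + 30976\right) + W{\left(-155,14 \right)} = \left(-12927 + 30976\right) + \left(14^{2} - -8680\right) = 18049 + \left(196 + 8680\right) = 18049 + 8876 = 26925$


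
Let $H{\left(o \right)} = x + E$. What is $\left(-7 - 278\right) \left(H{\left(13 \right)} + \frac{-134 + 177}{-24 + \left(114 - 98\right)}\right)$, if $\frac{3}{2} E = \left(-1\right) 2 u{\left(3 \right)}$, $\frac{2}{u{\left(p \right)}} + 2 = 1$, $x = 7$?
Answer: $- \frac{9785}{8} \approx -1223.1$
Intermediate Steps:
$u{\left(p \right)} = -2$ ($u{\left(p \right)} = \frac{2}{-2 + 1} = \frac{2}{-1} = 2 \left(-1\right) = -2$)
$E = \frac{8}{3}$ ($E = \frac{2 \left(-1\right) 2 \left(-2\right)}{3} = \frac{2 \left(\left(-2\right) \left(-2\right)\right)}{3} = \frac{2}{3} \cdot 4 = \frac{8}{3} \approx 2.6667$)
$H{\left(o \right)} = \frac{29}{3}$ ($H{\left(o \right)} = 7 + \frac{8}{3} = \frac{29}{3}$)
$\left(-7 - 278\right) \left(H{\left(13 \right)} + \frac{-134 + 177}{-24 + \left(114 - 98\right)}\right) = \left(-7 - 278\right) \left(\frac{29}{3} + \frac{-134 + 177}{-24 + \left(114 - 98\right)}\right) = - 285 \left(\frac{29}{3} + \frac{43}{-24 + 16}\right) = - 285 \left(\frac{29}{3} + \frac{43}{-8}\right) = - 285 \left(\frac{29}{3} + 43 \left(- \frac{1}{8}\right)\right) = - 285 \left(\frac{29}{3} - \frac{43}{8}\right) = \left(-285\right) \frac{103}{24} = - \frac{9785}{8}$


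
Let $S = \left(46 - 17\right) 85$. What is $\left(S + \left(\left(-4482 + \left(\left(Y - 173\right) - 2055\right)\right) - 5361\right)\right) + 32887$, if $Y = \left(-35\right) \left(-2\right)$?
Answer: $23351$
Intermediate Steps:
$Y = 70$
$S = 2465$ ($S = 29 \cdot 85 = 2465$)
$\left(S + \left(\left(-4482 + \left(\left(Y - 173\right) - 2055\right)\right) - 5361\right)\right) + 32887 = \left(2465 + \left(\left(-4482 + \left(\left(70 - 173\right) - 2055\right)\right) - 5361\right)\right) + 32887 = \left(2465 - 12001\right) + 32887 = -9536 + 32887 = 23351$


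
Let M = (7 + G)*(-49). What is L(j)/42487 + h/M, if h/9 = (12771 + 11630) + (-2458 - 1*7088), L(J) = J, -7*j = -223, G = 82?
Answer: -5680160536/185285807 ≈ -30.656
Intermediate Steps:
j = 223/7 (j = -⅐*(-223) = 223/7 ≈ 31.857)
h = 133695 (h = 9*((12771 + 11630) + (-2458 - 1*7088)) = 9*(24401 + (-2458 - 7088)) = 9*(24401 - 9546) = 9*14855 = 133695)
M = -4361 (M = (7 + 82)*(-49) = 89*(-49) = -4361)
L(j)/42487 + h/M = (223/7)/42487 + 133695/(-4361) = (223/7)*(1/42487) + 133695*(-1/4361) = 223/297409 - 133695/4361 = -5680160536/185285807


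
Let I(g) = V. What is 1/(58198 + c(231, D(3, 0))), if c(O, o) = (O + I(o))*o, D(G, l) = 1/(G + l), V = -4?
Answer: 3/174821 ≈ 1.7160e-5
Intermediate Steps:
I(g) = -4
c(O, o) = o*(-4 + O) (c(O, o) = (O - 4)*o = (-4 + O)*o = o*(-4 + O))
1/(58198 + c(231, D(3, 0))) = 1/(58198 + (-4 + 231)/(3 + 0)) = 1/(58198 + 227/3) = 1/(174821/3) = 3/174821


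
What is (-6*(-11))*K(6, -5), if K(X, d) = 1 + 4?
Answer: 330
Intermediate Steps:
K(X, d) = 5
(-6*(-11))*K(6, -5) = -6*(-11)*5 = 66*5 = 330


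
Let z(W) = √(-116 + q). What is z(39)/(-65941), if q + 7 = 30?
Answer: -I*√93/65941 ≈ -0.00014625*I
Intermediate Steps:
q = 23 (q = -7 + 30 = 23)
z(W) = I*√93 (z(W) = √(-116 + 23) = √(-93) = I*√93)
z(39)/(-65941) = (I*√93)/(-65941) = (I*√93)*(-1/65941) = -I*√93/65941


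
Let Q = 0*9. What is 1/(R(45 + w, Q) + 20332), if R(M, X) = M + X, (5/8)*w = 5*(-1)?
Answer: 1/20369 ≈ 4.9094e-5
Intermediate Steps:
w = -8 (w = 8*(5*(-1))/5 = (8/5)*(-5) = -8)
Q = 0
1/(R(45 + w, Q) + 20332) = 1/(((45 - 8) + 0) + 20332) = 1/((37 + 0) + 20332) = 1/(37 + 20332) = 1/20369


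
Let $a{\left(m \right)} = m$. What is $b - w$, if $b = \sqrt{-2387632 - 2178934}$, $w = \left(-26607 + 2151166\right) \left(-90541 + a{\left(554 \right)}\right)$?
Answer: $191182690733 + i \sqrt{4566566} \approx 1.9118 \cdot 10^{11} + 2137.0 i$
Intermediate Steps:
$w = -191182690733$ ($w = \left(-26607 + 2151166\right) \left(-90541 + 554\right) = 2124559 \left(-89987\right) = -191182690733$)
$b = i \sqrt{4566566}$ ($b = \sqrt{-2387632 - 2178934} = \sqrt{-4566566} = i \sqrt{4566566} \approx 2137.0 i$)
$b - w = i \sqrt{4566566} - -191182690733 = i \sqrt{4566566} + 191182690733 = 191182690733 + i \sqrt{4566566}$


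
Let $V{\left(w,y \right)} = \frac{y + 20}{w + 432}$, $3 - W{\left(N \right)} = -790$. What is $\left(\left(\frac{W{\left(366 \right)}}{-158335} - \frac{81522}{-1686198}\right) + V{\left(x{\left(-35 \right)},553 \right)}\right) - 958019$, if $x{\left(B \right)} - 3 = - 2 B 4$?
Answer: $- \frac{6095986867537775064}{6363122487865} \approx -9.5802 \cdot 10^{5}$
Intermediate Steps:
$W{\left(N \right)} = 793$ ($W{\left(N \right)} = 3 - -790 = 3 + 790 = 793$)
$x{\left(B \right)} = 3 - 8 B$ ($x{\left(B \right)} = 3 + - 2 B 4 = 3 - 8 B$)
$V{\left(w,y \right)} = \frac{20 + y}{432 + w}$
$\left(\left(\frac{W{\left(366 \right)}}{-158335} - \frac{81522}{-1686198}\right) + V{\left(x{\left(-35 \right)},553 \right)}\right) - 958019 = \left(\left(\frac{793}{-158335} - \frac{81522}{-1686198}\right) + \frac{20 + 553}{432 + \left(3 - -280\right)}\right) - 958019 = \left(\left(793 \left(- \frac{1}{158335}\right) - - \frac{13587}{281033}\right) + \frac{1}{432 + \left(3 + 280\right)} 573\right) - 958019 = \left(\left(- \frac{793}{158335} + \frac{13587}{281033}\right) + \frac{1}{432 + 283} \cdot 573\right) - 958019 = \left(\frac{1928438476}{44497360055} + \frac{1}{715} \cdot 573\right) - 958019 = \left(\frac{1928438476}{44497360055} + \frac{573}{715}\right) - 958019 = \frac{5375164164371}{6363122487865} - 958019 = - \frac{6095986867537775064}{6363122487865}$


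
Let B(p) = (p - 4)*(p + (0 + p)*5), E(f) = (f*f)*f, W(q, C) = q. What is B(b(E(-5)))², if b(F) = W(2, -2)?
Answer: 576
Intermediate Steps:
E(f) = f³ (E(f) = f²*f = f³)
b(F) = 2
B(p) = 6*p*(-4 + p) (B(p) = (-4 + p)*(p + p*5) = (-4 + p)*(p + 5*p) = (-4 + p)*(6*p) = 6*p*(-4 + p))
B(b(E(-5)))² = (6*2*(-4 + 2))² = (6*2*(-2))² = (-24)² = 576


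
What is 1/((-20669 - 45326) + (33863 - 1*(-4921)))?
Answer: -1/27211 ≈ -3.6750e-5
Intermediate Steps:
1/((-20669 - 45326) + (33863 - 1*(-4921))) = 1/(-65995 + (33863 + 4921)) = 1/(-65995 + 38784) = 1/(-27211) = -1/27211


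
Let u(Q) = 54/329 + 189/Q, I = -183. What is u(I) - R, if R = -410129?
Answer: 8230861468/20069 ≈ 4.1013e+5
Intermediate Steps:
u(Q) = 54/329 + 189/Q (u(Q) = 54*(1/329) + 189/Q = 54/329 + 189/Q)
u(I) - R = (54/329 + 189/(-183)) - 1*(-410129) = (54/329 + 189*(-1/183)) + 410129 = (54/329 - 63/61) + 410129 = -17433/20069 + 410129 = 8230861468/20069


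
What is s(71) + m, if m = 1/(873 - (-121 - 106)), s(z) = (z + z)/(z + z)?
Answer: 1101/1100 ≈ 1.0009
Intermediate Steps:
s(z) = 1 (s(z) = (2*z)/((2*z)) = (2*z)*(1/(2*z)) = 1)
m = 1/1100 (m = 1/(873 - 1*(-227)) = 1/(873 + 227) = 1/1100 ≈ 0.00090909)
s(71) + m = 1 + 1/1100 = 1101/1100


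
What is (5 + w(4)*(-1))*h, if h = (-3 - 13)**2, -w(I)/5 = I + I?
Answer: 11520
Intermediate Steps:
w(I) = -10*I (w(I) = -5*(I + I) = -10*I)
h = 256 (h = (-16)**2 = 256)
(5 + w(4)*(-1))*h = (5 - 10*4*(-1))*256 = (5 - 40*(-1))*256 = (5 + 40)*256 = 45*256 = 11520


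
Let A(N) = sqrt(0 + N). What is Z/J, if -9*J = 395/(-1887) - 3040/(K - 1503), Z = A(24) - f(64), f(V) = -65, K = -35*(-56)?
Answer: 100896003/1183399 + 15522462*sqrt(6)/5916995 ≈ 91.685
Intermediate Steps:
A(N) = sqrt(N)
K = 1960
Z = 65 + 2*sqrt(6) (Z = sqrt(24) - 1*(-65) = 2*sqrt(6) + 65 = 65 + 2*sqrt(6) ≈ 69.899)
J = 5916995/7761231 (J = -(395/(-1887) - 3040/(1960 - 1503))/9 = -(395*(-1/1887) - 3040/457)/9 = -(-395/1887 - 3040*1/457)/9 = -(-395/1887 - 3040/457)/9 = -1/9*(-5916995/862359) = 5916995/7761231 ≈ 0.76238)
Z/J = (65 + 2*sqrt(6))/(5916995/7761231) = (65 + 2*sqrt(6))*(7761231/5916995) = 100896003/1183399 + 15522462*sqrt(6)/5916995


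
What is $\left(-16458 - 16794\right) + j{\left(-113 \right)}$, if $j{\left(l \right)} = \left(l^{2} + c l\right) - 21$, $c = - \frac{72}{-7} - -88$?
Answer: $- \frac{221272}{7} \approx -31610.0$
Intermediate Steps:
$c = \frac{688}{7}$ ($c = \left(-72\right) \left(- \frac{1}{7}\right) + 88 = \frac{72}{7} + 88 = \frac{688}{7} \approx 98.286$)
$j{\left(l \right)} = -21 + l^{2} + \frac{688 l}{7}$ ($j{\left(l \right)} = \left(l^{2} + \frac{688 l}{7}\right) - 21 = -21 + l^{2} + \frac{688 l}{7}$)
$\left(-16458 - 16794\right) + j{\left(-113 \right)} = \left(-16458 - 16794\right) + \left(-21 + \left(-113\right)^{2} + \frac{688}{7} \left(-113\right)\right) = -33252 - - \frac{11492}{7} = -33252 + \frac{11492}{7} = - \frac{221272}{7}$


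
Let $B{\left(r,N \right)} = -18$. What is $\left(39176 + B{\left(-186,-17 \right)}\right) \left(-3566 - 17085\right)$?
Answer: $-808651858$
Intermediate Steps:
$\left(39176 + B{\left(-186,-17 \right)}\right) \left(-3566 - 17085\right) = \left(39176 - 18\right) \left(-3566 - 17085\right) = 39158 \left(-20651\right) = -808651858$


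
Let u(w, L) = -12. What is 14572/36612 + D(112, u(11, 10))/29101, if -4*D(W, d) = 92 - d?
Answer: 105776965/266361453 ≈ 0.39712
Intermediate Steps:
D(W, d) = -23 + d/4 (D(W, d) = -(92 - d)/4 = -23 + d/4)
14572/36612 + D(112, u(11, 10))/29101 = 14572/36612 + (-23 + (¼)*(-12))/29101 = 14572*(1/36612) + (-23 - 3)*(1/29101) = 3643/9153 - 26*1/29101 = 3643/9153 - 26/29101 = 105776965/266361453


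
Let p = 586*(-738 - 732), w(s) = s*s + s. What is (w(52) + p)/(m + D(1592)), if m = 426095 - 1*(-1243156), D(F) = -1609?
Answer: -429332/833821 ≈ -0.51490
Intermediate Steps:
w(s) = s + s² (w(s) = s² + s = s + s²)
p = -861420 (p = 586*(-1470) = -861420)
m = 1669251 (m = 426095 + 1243156 = 1669251)
(w(52) + p)/(m + D(1592)) = (52*(1 + 52) - 861420)/(1669251 - 1609) = (52*53 - 861420)/1667642 = (2756 - 861420)*(1/1667642) = -858664*1/1667642 = -429332/833821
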